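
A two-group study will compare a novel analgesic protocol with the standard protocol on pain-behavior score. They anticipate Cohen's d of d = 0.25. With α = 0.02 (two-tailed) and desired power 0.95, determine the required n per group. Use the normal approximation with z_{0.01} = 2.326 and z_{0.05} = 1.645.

n = 505 per group

For two independent groups with equal n: n = 2·((z_{α/2} + z_β) / d)².
z_{α/2} + z_β = 2.326 + 1.645 = 3.971.
n = 2 × (3.971 / 0.25)² = 2 × 15.884² = 2 × 252.30 = 504.6.
Round up to the next whole participant.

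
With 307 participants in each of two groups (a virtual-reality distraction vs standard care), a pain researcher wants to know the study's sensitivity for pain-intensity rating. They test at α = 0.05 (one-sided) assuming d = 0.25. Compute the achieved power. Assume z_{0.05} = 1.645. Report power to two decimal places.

power ≈ 0.93

For two equal groups, power = Φ(d·√(n/2) − z_{α}).
d·√(n/2) = 0.25 × √(307/2) = 0.25 × 12.390 = 3.097.
z_β = 3.097 − 1.645 = 1.452.
Power = Φ(1.452) = 0.927.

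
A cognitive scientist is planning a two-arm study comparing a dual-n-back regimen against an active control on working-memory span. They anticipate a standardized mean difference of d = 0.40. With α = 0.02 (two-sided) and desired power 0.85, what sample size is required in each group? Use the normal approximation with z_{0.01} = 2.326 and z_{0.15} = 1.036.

For two independent groups with equal n: n = 2·((z_{α/2} + z_β) / d)².
z_{α/2} + z_β = 2.326 + 1.036 = 3.362.
n = 2 × (3.362 / 0.40)² = 2 × 8.405² = 2 × 70.64 = 141.3.
Round up to the next whole participant.

n = 142 per group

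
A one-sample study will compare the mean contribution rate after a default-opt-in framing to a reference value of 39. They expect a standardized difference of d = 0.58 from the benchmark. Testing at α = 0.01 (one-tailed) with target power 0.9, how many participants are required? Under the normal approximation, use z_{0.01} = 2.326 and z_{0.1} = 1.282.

n = 39

For a one-sample test: n = ((z_{α} + z_β) / d)².
z_{α} + z_β = 2.326 + 1.282 = 3.608.
n = (3.608 / 0.58)² = 6.221² = 38.70.
Round up.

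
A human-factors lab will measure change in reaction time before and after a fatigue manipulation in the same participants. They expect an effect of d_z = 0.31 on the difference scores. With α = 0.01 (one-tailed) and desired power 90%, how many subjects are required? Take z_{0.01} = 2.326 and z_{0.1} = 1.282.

For a paired (one-sample on differences) test: n = ((z_{α} + z_β) / d)².
z_{α} + z_β = 2.326 + 1.282 = 3.608.
n = (3.608 / 0.31)² = 11.639² = 135.46.
Round up.

n = 136 pairs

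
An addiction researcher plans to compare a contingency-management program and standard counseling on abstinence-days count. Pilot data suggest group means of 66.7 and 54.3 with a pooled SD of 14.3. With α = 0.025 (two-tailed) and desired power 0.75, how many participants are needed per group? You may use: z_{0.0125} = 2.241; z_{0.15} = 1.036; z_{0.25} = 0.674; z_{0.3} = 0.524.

n = 23 per group

Cohen's d = |M₁ − M₂| / SD_pooled = |66.7 − 54.3| / 14.3 = 12.4 / 14.3 = 0.867.
For two independent groups with equal n: n = 2·((z_{α/2} + z_β) / d)².
z_{α/2} + z_β = 2.241 + 0.674 = 2.915.
n = 2 × (2.915 / 0.867)² = 2 × 3.362² = 2 × 11.30 = 22.6.
Round up to the next whole participant.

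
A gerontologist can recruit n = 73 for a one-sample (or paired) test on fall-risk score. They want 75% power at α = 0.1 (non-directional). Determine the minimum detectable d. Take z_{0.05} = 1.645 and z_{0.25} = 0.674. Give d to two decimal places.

d_min ≈ 0.27

For a single sample (or paired design) of n = 73: d_min = (z_{α/2} + z_β)/√n.
z-sum = 1.645 + 0.674 = 2.319.
d_min = 2.319 / √73 = 2.319 / 8.544 = 0.271.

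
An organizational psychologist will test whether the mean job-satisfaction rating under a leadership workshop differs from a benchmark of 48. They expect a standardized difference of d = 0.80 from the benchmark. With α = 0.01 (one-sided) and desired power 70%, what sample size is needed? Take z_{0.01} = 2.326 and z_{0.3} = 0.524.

For a one-sample test: n = ((z_{α} + z_β) / d)².
z_{α} + z_β = 2.326 + 0.524 = 2.850.
n = (2.850 / 0.80)² = 3.562² = 12.69.
Round up.

n = 13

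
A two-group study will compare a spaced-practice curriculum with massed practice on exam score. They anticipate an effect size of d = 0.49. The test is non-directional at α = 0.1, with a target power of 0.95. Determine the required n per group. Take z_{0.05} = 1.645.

For two independent groups with equal n: n = 2·((z_{α/2} + z_β) / d)².
z_{α/2} + z_β = 1.645 + 1.645 = 3.290.
n = 2 × (3.290 / 0.49)² = 2 × 6.714² = 2 × 45.08 = 90.2.
Round up to the next whole participant.

n = 91 per group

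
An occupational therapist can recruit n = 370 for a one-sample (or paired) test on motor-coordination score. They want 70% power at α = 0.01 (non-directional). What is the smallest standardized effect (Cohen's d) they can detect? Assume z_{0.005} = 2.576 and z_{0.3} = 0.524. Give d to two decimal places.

For a single sample (or paired design) of n = 370: d_min = (z_{α/2} + z_β)/√n.
z-sum = 2.576 + 0.524 = 3.100.
d_min = 3.100 / √370 = 3.100 / 19.235 = 0.161.

d_min ≈ 0.16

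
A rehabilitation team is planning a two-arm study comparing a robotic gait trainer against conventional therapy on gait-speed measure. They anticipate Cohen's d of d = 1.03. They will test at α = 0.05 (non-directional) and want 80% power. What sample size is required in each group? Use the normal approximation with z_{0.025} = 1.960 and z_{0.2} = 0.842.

For two independent groups with equal n: n = 2·((z_{α/2} + z_β) / d)².
z_{α/2} + z_β = 1.960 + 0.842 = 2.802.
n = 2 × (2.802 / 1.03)² = 2 × 2.720² = 2 × 7.40 = 14.8.
Round up to the next whole participant.

n = 15 per group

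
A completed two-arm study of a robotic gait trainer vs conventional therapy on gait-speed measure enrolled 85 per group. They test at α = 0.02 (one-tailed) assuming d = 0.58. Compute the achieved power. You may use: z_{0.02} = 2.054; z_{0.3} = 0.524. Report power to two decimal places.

power ≈ 0.96

For two equal groups, power = Φ(d·√(n/2) − z_{α}).
d·√(n/2) = 0.58 × √(85/2) = 0.58 × 6.519 = 3.781.
z_β = 3.781 − 2.054 = 1.727.
Power = Φ(1.727) = 0.958.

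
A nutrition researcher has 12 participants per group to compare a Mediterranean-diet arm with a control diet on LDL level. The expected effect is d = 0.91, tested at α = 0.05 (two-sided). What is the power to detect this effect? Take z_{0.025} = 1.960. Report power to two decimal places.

For two equal groups, power = Φ(d·√(n/2) − z_{α/2}).
d·√(n/2) = 0.91 × √(12/2) = 0.91 × 2.449 = 2.229.
z_β = 2.229 − 1.960 = 0.269.
Power = Φ(0.269) = 0.606.

power ≈ 0.61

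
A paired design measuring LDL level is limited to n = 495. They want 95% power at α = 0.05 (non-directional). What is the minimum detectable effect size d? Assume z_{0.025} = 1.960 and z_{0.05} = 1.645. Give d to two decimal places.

For a single sample (or paired design) of n = 495: d_min = (z_{α/2} + z_β)/√n.
z-sum = 1.960 + 1.645 = 3.605.
d_min = 3.605 / √495 = 3.605 / 22.249 = 0.162.

d_min ≈ 0.16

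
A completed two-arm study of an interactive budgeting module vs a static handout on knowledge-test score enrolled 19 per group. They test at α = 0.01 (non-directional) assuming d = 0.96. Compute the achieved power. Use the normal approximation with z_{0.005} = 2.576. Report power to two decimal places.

power ≈ 0.65

For two equal groups, power = Φ(d·√(n/2) − z_{α/2}).
d·√(n/2) = 0.96 × √(19/2) = 0.96 × 3.082 = 2.959.
z_β = 2.959 − 2.576 = 0.383.
Power = Φ(0.383) = 0.649.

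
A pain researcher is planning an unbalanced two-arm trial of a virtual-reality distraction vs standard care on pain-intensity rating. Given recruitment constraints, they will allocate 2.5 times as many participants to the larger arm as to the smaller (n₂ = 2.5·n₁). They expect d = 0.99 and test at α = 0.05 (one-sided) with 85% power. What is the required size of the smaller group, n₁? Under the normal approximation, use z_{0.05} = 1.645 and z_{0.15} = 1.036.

With allocation ratio k = n₂/n₁ = 2.5, Var(x̄₁−x̄₂) = σ²(1/n₁ + 1/(k·n₁)) = σ²·(k+1)/(k·n₁).
So n₁ = (1 + 1/k)·((z_{α} + z_β)/d)² = 1.400 × (2.681/0.99)².
n₁ = 1.400 × 7.33 = 10.3.
Round up: n₁ = 11, giving n₂ = ⌈2.5 × 11⌉ = ⌈27.5⌉ = 28.

n₁ = 11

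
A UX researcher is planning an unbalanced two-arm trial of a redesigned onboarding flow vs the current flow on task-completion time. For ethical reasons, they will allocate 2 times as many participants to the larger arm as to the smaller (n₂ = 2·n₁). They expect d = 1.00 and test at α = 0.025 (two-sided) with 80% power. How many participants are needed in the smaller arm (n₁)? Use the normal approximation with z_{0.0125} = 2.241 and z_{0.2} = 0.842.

n₁ = 15

With allocation ratio k = n₂/n₁ = 2, Var(x̄₁−x̄₂) = σ²(1/n₁ + 1/(k·n₁)) = σ²·(k+1)/(k·n₁).
So n₁ = (1 + 1/k)·((z_{α/2} + z_β)/d)² = 1.500 × (3.083/1.00)².
n₁ = 1.500 × 9.50 = 14.3.
Round up: n₁ = 15, giving n₂ = 2 × 15 = 30.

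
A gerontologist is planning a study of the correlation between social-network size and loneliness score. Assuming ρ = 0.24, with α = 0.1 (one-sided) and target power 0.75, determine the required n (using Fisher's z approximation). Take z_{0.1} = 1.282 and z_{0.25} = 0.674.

Fisher's z: C = ½·ln((1+r)/(1−r)) = ½·ln(1.6316) = 0.2448.
n = ((z_{α} + z_β)/C)² + 3.
(1.282 + 0.674) / 0.2448 = 1.956 / 0.2448 = 7.990.
n = 7.990² + 3 = 63.84 + 3 = 66.8.
Round up.

n = 67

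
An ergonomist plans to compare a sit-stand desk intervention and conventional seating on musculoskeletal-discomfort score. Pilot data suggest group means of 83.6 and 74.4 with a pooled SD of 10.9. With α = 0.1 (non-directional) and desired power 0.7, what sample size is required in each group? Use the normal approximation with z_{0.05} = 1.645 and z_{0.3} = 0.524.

n = 14 per group

Cohen's d = |M₁ − M₂| / SD_pooled = |83.6 − 74.4| / 10.9 = 9.2 / 10.9 = 0.844.
For two independent groups with equal n: n = 2·((z_{α/2} + z_β) / d)².
z_{α/2} + z_β = 1.645 + 0.524 = 2.169.
n = 2 × (2.169 / 0.844)² = 2 × 2.570² = 2 × 6.60 = 13.2.
Round up to the next whole participant.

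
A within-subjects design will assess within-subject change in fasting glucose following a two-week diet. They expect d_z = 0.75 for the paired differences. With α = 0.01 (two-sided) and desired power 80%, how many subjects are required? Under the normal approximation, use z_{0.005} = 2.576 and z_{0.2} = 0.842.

For a paired (one-sample on differences) test: n = ((z_{α/2} + z_β) / d)².
z_{α/2} + z_β = 2.576 + 0.842 = 3.418.
n = (3.418 / 0.75)² = 4.557² = 20.77.
Round up.

n = 21 pairs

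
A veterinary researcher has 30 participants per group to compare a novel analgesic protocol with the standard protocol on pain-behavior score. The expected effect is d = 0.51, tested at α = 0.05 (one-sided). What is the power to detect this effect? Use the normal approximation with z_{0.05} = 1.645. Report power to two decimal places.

For two equal groups, power = Φ(d·√(n/2) − z_{α}).
d·√(n/2) = 0.51 × √(30/2) = 0.51 × 3.873 = 1.975.
z_β = 1.975 − 1.645 = 0.330.
Power = Φ(0.330) = 0.629.

power ≈ 0.63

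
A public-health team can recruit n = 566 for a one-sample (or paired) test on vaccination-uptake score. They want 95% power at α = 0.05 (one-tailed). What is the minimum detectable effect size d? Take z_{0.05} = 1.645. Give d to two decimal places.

For a single sample (or paired design) of n = 566: d_min = (z_{α} + z_β)/√n.
z-sum = 1.645 + 1.645 = 3.290.
d_min = 3.290 / √566 = 3.290 / 23.791 = 0.138.

d_min ≈ 0.14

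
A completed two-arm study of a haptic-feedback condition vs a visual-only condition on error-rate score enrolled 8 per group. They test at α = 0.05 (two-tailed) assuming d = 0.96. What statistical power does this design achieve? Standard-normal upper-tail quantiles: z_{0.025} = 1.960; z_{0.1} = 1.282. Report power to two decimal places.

For two equal groups, power = Φ(d·√(n/2) − z_{α/2}).
d·√(n/2) = 0.96 × √(8/2) = 0.96 × 2.000 = 1.920.
z_β = 1.920 − 1.960 = -0.040.
Power = Φ(-0.040) = 0.484.

power ≈ 0.48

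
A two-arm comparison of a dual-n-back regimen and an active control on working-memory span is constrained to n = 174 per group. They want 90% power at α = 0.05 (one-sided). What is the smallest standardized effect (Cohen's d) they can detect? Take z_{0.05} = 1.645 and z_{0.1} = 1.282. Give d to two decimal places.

d_min ≈ 0.31

For two independent groups of n = 174 each: d_min = (z_{α} + z_β)·√(2/n).
z-sum = 1.645 + 1.282 = 2.927.
d_min = 2.927 × √(2/174) = 2.927 × 0.1072 = 0.314.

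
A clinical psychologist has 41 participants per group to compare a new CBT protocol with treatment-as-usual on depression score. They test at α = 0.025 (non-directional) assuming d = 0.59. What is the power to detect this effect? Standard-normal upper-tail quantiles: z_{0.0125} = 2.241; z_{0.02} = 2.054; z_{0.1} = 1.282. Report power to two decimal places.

For two equal groups, power = Φ(d·√(n/2) − z_{α/2}).
d·√(n/2) = 0.59 × √(41/2) = 0.59 × 4.528 = 2.671.
z_β = 2.671 − 2.241 = 0.430.
Power = Φ(0.430) = 0.667.

power ≈ 0.67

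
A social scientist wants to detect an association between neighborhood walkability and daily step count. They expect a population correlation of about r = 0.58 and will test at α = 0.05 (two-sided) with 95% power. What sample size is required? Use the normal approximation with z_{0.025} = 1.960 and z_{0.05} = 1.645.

Fisher's z: C = ½·ln((1+r)/(1−r)) = ½·ln(3.7619) = 0.6625.
n = ((z_{α/2} + z_β)/C)² + 3.
(1.960 + 1.645) / 0.6625 = 3.605 / 0.6625 = 5.442.
n = 5.442² + 3 = 29.61 + 3 = 32.6.
Round up.

n = 33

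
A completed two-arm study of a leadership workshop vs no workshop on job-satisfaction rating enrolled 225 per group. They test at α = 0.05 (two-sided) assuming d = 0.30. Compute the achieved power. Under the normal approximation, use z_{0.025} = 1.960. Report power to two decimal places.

For two equal groups, power = Φ(d·√(n/2) − z_{α/2}).
d·√(n/2) = 0.30 × √(225/2) = 0.30 × 10.607 = 3.182.
z_β = 3.182 − 1.960 = 1.222.
Power = Φ(1.222) = 0.889.

power ≈ 0.89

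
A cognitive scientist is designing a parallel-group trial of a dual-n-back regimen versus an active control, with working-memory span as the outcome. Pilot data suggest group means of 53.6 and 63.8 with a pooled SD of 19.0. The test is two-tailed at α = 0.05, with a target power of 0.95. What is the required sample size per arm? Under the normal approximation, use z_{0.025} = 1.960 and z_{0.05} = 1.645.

n = 91 per group

Cohen's d = |M₁ − M₂| / SD_pooled = |53.6 − 63.8| / 19.0 = 10.2 / 19.0 = 0.537.
For two independent groups with equal n: n = 2·((z_{α/2} + z_β) / d)².
z_{α/2} + z_β = 1.960 + 1.645 = 3.605.
n = 2 × (3.605 / 0.537)² = 2 × 6.713² = 2 × 45.07 = 90.1.
Round up to the next whole participant.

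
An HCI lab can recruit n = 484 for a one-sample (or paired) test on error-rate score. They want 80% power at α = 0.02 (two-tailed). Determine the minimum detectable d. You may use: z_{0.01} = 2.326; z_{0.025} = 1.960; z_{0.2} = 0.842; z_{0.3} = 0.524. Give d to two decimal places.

For a single sample (or paired design) of n = 484: d_min = (z_{α/2} + z_β)/√n.
z-sum = 2.326 + 0.842 = 3.168.
d_min = 3.168 / √484 = 3.168 / 22.000 = 0.144.

d_min ≈ 0.14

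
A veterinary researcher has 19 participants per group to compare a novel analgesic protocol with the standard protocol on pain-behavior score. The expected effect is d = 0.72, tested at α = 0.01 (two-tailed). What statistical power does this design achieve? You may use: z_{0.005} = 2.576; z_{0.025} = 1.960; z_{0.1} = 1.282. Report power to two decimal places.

power ≈ 0.36

For two equal groups, power = Φ(d·√(n/2) − z_{α/2}).
d·√(n/2) = 0.72 × √(19/2) = 0.72 × 3.082 = 2.219.
z_β = 2.219 − 2.576 = -0.357.
Power = Φ(-0.357) = 0.361.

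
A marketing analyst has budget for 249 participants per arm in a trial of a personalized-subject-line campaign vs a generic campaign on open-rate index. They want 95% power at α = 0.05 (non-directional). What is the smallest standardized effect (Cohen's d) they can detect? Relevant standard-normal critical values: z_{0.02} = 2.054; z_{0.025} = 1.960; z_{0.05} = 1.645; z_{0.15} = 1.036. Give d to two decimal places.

For two independent groups of n = 249 each: d_min = (z_{α/2} + z_β)·√(2/n).
z-sum = 1.960 + 1.645 = 3.605.
d_min = 3.605 × √(2/249) = 3.605 × 0.0896 = 0.323.

d_min ≈ 0.32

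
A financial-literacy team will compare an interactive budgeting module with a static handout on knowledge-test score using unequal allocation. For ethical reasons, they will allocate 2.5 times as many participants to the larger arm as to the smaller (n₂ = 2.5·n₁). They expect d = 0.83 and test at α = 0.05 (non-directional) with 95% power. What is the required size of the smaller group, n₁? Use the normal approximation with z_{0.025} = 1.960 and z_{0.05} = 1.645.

n₁ = 27

With allocation ratio k = n₂/n₁ = 2.5, Var(x̄₁−x̄₂) = σ²(1/n₁ + 1/(k·n₁)) = σ²·(k+1)/(k·n₁).
So n₁ = (1 + 1/k)·((z_{α/2} + z_β)/d)² = 1.400 × (3.605/0.83)².
n₁ = 1.400 × 18.86 = 26.4.
Round up: n₁ = 27, giving n₂ = ⌈2.5 × 27⌉ = ⌈67.5⌉ = 68.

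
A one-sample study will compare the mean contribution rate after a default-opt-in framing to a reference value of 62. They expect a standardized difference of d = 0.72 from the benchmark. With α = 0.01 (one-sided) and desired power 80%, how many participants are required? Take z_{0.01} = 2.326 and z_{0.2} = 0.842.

n = 20

For a one-sample test: n = ((z_{α} + z_β) / d)².
z_{α} + z_β = 2.326 + 0.842 = 3.168.
n = (3.168 / 0.72)² = 4.400² = 19.36.
Round up.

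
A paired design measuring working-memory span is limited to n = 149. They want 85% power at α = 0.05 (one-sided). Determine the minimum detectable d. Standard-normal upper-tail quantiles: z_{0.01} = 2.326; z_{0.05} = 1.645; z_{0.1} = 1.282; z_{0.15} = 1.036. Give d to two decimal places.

d_min ≈ 0.22

For a single sample (or paired design) of n = 149: d_min = (z_{α} + z_β)/√n.
z-sum = 1.645 + 1.036 = 2.681.
d_min = 2.681 / √149 = 2.681 / 12.207 = 0.220.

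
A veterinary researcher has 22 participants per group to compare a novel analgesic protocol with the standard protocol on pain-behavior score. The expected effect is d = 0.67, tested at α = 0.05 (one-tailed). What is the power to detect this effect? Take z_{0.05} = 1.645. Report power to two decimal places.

power ≈ 0.72

For two equal groups, power = Φ(d·√(n/2) − z_{α}).
d·√(n/2) = 0.67 × √(22/2) = 0.67 × 3.317 = 2.222.
z_β = 2.222 − 1.645 = 0.577.
Power = Φ(0.577) = 0.718.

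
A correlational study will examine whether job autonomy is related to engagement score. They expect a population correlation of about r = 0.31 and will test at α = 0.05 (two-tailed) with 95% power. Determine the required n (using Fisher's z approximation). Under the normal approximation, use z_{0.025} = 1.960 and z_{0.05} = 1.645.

Fisher's z: C = ½·ln((1+r)/(1−r)) = ½·ln(1.8986) = 0.3205.
n = ((z_{α/2} + z_β)/C)² + 3.
(1.960 + 1.645) / 0.3205 = 3.605 / 0.3205 = 11.248.
n = 11.248² + 3 = 126.52 + 3 = 129.5.
Round up.

n = 130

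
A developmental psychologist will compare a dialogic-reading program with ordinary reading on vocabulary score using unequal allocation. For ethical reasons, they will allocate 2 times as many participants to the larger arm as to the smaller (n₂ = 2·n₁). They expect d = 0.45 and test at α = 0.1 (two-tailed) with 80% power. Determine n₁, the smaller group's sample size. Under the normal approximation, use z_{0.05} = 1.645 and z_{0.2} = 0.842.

With allocation ratio k = n₂/n₁ = 2, Var(x̄₁−x̄₂) = σ²(1/n₁ + 1/(k·n₁)) = σ²·(k+1)/(k·n₁).
So n₁ = (1 + 1/k)·((z_{α/2} + z_β)/d)² = 1.500 × (2.487/0.45)².
n₁ = 1.500 × 30.54 = 45.8.
Round up: n₁ = 46, giving n₂ = 2 × 46 = 92.

n₁ = 46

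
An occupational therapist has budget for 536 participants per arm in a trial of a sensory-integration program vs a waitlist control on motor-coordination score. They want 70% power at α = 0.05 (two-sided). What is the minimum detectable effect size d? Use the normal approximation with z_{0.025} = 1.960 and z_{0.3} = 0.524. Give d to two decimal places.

d_min ≈ 0.15

For two independent groups of n = 536 each: d_min = (z_{α/2} + z_β)·√(2/n).
z-sum = 1.960 + 0.524 = 2.484.
d_min = 2.484 × √(2/536) = 2.484 × 0.0611 = 0.152.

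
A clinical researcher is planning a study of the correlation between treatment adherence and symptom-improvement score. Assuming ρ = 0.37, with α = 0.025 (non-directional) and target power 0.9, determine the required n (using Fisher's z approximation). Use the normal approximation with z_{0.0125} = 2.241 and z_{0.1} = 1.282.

Fisher's z: C = ½·ln((1+r)/(1−r)) = ½·ln(2.1746) = 0.3884.
n = ((z_{α/2} + z_β)/C)² + 3.
(2.241 + 1.282) / 0.3884 = 3.523 / 0.3884 = 9.071.
n = 9.071² + 3 = 82.27 + 3 = 85.3.
Round up.

n = 86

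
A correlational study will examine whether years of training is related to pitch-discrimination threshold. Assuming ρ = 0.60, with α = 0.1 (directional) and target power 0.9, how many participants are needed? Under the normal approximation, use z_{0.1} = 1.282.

n = 17

Fisher's z: C = ½·ln((1+r)/(1−r)) = ½·ln(4.0000) = 0.6931.
n = ((z_{α} + z_β)/C)² + 3.
(1.282 + 1.282) / 0.6931 = 2.564 / 0.6931 = 3.699.
n = 3.699² + 3 = 13.68 + 3 = 16.7.
Round up.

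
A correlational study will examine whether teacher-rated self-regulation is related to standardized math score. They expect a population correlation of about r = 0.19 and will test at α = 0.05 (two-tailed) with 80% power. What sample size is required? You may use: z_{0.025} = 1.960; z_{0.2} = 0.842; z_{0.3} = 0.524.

Fisher's z: C = ½·ln((1+r)/(1−r)) = ½·ln(1.4691) = 0.1923.
n = ((z_{α/2} + z_β)/C)² + 3.
(1.960 + 0.842) / 0.1923 = 2.802 / 0.1923 = 14.571.
n = 14.571² + 3 = 212.31 + 3 = 215.3.
Round up.

n = 216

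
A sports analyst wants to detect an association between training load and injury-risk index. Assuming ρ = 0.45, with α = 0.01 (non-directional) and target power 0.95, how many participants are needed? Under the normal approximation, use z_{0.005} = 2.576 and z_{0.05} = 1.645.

Fisher's z: C = ½·ln((1+r)/(1−r)) = ½·ln(2.6364) = 0.4847.
n = ((z_{α/2} + z_β)/C)² + 3.
(2.576 + 1.645) / 0.4847 = 4.221 / 0.4847 = 8.708.
n = 8.708² + 3 = 75.84 + 3 = 78.8.
Round up.

n = 79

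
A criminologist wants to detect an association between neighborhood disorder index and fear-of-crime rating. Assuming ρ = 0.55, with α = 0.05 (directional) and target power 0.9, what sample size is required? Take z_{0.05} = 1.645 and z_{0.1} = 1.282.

Fisher's z: C = ½·ln((1+r)/(1−r)) = ½·ln(3.4444) = 0.6184.
n = ((z_{α} + z_β)/C)² + 3.
(1.645 + 1.282) / 0.6184 = 2.927 / 0.6184 = 4.733.
n = 4.733² + 3 = 22.40 + 3 = 25.4.
Round up.

n = 26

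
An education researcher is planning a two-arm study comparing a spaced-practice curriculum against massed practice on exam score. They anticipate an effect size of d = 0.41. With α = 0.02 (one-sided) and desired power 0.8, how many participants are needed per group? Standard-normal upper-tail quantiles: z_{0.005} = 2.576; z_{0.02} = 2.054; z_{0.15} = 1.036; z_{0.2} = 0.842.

n = 100 per group

For two independent groups with equal n: n = 2·((z_{α} + z_β) / d)².
z_{α} + z_β = 2.054 + 0.842 = 2.896.
n = 2 × (2.896 / 0.41)² = 2 × 7.063² = 2 × 49.89 = 99.8.
Round up to the next whole participant.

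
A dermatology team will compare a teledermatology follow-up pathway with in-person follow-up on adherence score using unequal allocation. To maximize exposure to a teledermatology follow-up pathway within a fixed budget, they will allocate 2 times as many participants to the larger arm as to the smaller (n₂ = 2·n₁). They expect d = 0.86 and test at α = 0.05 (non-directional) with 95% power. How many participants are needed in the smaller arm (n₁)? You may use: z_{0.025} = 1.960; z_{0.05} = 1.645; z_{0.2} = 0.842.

With allocation ratio k = n₂/n₁ = 2, Var(x̄₁−x̄₂) = σ²(1/n₁ + 1/(k·n₁)) = σ²·(k+1)/(k·n₁).
So n₁ = (1 + 1/k)·((z_{α/2} + z_β)/d)² = 1.500 × (3.605/0.86)².
n₁ = 1.500 × 17.57 = 26.4.
Round up: n₁ = 27, giving n₂ = 2 × 27 = 54.

n₁ = 27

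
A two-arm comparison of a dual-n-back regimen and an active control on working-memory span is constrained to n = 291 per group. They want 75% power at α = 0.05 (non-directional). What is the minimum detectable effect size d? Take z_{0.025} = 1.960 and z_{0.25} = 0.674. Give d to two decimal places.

d_min ≈ 0.22

For two independent groups of n = 291 each: d_min = (z_{α/2} + z_β)·√(2/n).
z-sum = 1.960 + 0.674 = 2.634.
d_min = 2.634 × √(2/291) = 2.634 × 0.0829 = 0.218.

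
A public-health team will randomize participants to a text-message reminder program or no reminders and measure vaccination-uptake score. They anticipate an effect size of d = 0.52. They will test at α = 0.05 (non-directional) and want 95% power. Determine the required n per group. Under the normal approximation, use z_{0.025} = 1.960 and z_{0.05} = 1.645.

n = 97 per group

For two independent groups with equal n: n = 2·((z_{α/2} + z_β) / d)².
z_{α/2} + z_β = 1.960 + 1.645 = 3.605.
n = 2 × (3.605 / 0.52)² = 2 × 6.933² = 2 × 48.06 = 96.1.
Round up to the next whole participant.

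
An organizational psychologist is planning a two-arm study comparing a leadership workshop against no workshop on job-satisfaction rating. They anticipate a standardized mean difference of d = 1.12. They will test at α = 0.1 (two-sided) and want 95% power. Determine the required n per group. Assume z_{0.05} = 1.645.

For two independent groups with equal n: n = 2·((z_{α/2} + z_β) / d)².
z_{α/2} + z_β = 1.645 + 1.645 = 3.290.
n = 2 × (3.290 / 1.12)² = 2 × 2.937² = 2 × 8.63 = 17.3.
Round up to the next whole participant.

n = 18 per group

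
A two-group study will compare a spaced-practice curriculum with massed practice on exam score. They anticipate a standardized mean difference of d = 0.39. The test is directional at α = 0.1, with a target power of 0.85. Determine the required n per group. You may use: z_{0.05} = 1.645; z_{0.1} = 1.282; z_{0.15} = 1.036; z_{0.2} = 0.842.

For two independent groups with equal n: n = 2·((z_{α} + z_β) / d)².
z_{α} + z_β = 1.282 + 1.036 = 2.318.
n = 2 × (2.318 / 0.39)² = 2 × 5.944² = 2 × 35.33 = 70.7.
Round up to the next whole participant.

n = 71 per group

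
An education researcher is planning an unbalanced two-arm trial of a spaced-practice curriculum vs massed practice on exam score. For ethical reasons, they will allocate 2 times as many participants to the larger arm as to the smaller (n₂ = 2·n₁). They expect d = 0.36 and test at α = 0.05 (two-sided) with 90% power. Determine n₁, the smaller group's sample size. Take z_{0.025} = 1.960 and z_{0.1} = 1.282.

With allocation ratio k = n₂/n₁ = 2, Var(x̄₁−x̄₂) = σ²(1/n₁ + 1/(k·n₁)) = σ²·(k+1)/(k·n₁).
So n₁ = (1 + 1/k)·((z_{α/2} + z_β)/d)² = 1.500 × (3.242/0.36)².
n₁ = 1.500 × 81.10 = 121.7.
Round up: n₁ = 122, giving n₂ = 2 × 122 = 244.

n₁ = 122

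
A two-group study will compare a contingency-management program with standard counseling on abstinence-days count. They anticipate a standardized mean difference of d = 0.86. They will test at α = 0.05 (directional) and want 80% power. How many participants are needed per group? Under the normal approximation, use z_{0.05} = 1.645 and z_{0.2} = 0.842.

n = 17 per group

For two independent groups with equal n: n = 2·((z_{α} + z_β) / d)².
z_{α} + z_β = 1.645 + 0.842 = 2.487.
n = 2 × (2.487 / 0.86)² = 2 × 2.892² = 2 × 8.36 = 16.7.
Round up to the next whole participant.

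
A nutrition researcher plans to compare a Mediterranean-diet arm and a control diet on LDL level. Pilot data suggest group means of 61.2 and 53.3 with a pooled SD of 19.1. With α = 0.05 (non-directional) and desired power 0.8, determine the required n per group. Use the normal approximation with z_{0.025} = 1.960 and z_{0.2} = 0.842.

n = 92 per group

Cohen's d = |M₁ − M₂| / SD_pooled = |61.2 − 53.3| / 19.1 = 7.9 / 19.1 = 0.414.
For two independent groups with equal n: n = 2·((z_{α/2} + z_β) / d)².
z_{α/2} + z_β = 1.960 + 0.842 = 2.802.
n = 2 × (2.802 / 0.414)² = 2 × 6.768² = 2 × 45.81 = 91.6.
Round up to the next whole participant.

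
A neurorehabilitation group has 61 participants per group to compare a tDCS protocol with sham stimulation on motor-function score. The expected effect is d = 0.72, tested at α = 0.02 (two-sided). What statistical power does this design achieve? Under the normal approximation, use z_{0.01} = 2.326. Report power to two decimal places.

For two equal groups, power = Φ(d·√(n/2) − z_{α/2}).
d·√(n/2) = 0.72 × √(61/2) = 0.72 × 5.523 = 3.976.
z_β = 3.976 − 2.326 = 1.650.
Power = Φ(1.650) = 0.951.

power ≈ 0.95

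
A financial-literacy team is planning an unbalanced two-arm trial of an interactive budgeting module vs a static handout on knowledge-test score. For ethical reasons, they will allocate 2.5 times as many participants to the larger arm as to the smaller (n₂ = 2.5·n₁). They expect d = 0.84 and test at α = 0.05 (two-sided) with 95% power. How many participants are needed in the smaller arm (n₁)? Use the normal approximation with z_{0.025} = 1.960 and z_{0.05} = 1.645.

n₁ = 26

With allocation ratio k = n₂/n₁ = 2.5, Var(x̄₁−x̄₂) = σ²(1/n₁ + 1/(k·n₁)) = σ²·(k+1)/(k·n₁).
So n₁ = (1 + 1/k)·((z_{α/2} + z_β)/d)² = 1.400 × (3.605/0.84)².
n₁ = 1.400 × 18.42 = 25.8.
Round up: n₁ = 26, giving n₂ = 2.5 × 26 = 65.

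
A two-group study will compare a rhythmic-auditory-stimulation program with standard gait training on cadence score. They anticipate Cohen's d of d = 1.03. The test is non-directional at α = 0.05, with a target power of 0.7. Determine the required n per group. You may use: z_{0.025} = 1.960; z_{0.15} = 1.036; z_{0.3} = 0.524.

n = 12 per group

For two independent groups with equal n: n = 2·((z_{α/2} + z_β) / d)².
z_{α/2} + z_β = 1.960 + 0.524 = 2.484.
n = 2 × (2.484 / 1.03)² = 2 × 2.412² = 2 × 5.82 = 11.6.
Round up to the next whole participant.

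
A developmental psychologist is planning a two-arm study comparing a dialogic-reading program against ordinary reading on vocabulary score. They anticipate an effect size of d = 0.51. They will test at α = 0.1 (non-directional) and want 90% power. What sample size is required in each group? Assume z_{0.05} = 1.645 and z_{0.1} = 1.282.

n = 66 per group

For two independent groups with equal n: n = 2·((z_{α/2} + z_β) / d)².
z_{α/2} + z_β = 1.645 + 1.282 = 2.927.
n = 2 × (2.927 / 0.51)² = 2 × 5.739² = 2 × 32.94 = 65.9.
Round up to the next whole participant.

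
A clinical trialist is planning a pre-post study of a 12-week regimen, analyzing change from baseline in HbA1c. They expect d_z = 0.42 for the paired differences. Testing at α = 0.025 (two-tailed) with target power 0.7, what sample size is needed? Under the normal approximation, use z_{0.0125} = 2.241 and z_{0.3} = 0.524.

For a paired (one-sample on differences) test: n = ((z_{α/2} + z_β) / d)².
z_{α/2} + z_β = 2.241 + 0.524 = 2.765.
n = (2.765 / 0.42)² = 6.583² = 43.34.
Round up.

n = 44 pairs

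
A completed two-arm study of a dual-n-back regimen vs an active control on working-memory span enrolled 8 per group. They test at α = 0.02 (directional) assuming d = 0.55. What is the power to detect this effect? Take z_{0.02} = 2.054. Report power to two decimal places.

For two equal groups, power = Φ(d·√(n/2) − z_{α}).
d·√(n/2) = 0.55 × √(8/2) = 0.55 × 2.000 = 1.100.
z_β = 1.100 − 2.054 = -0.954.
Power = Φ(-0.954) = 0.170.

power ≈ 0.17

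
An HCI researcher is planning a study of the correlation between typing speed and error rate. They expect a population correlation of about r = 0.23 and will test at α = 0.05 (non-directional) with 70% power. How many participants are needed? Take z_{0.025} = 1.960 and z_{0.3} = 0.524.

n = 116

Fisher's z: C = ½·ln((1+r)/(1−r)) = ½·ln(1.5974) = 0.2342.
n = ((z_{α/2} + z_β)/C)² + 3.
(1.960 + 0.524) / 0.2342 = 2.484 / 0.2342 = 10.606.
n = 10.606² + 3 = 112.49 + 3 = 115.5.
Round up.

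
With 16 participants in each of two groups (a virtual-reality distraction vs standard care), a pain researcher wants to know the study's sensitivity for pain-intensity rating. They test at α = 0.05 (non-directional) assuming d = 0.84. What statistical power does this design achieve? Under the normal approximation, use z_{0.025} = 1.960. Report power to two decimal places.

power ≈ 0.66

For two equal groups, power = Φ(d·√(n/2) − z_{α/2}).
d·√(n/2) = 0.84 × √(16/2) = 0.84 × 2.828 = 2.376.
z_β = 2.376 − 1.960 = 0.416.
Power = Φ(0.416) = 0.661.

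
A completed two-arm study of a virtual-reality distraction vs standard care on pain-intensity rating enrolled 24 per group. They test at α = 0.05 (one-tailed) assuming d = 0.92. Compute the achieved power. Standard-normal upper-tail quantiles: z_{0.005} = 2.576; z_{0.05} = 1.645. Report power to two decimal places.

For two equal groups, power = Φ(d·√(n/2) − z_{α}).
d·√(n/2) = 0.92 × √(24/2) = 0.92 × 3.464 = 3.187.
z_β = 3.187 − 1.645 = 1.542.
Power = Φ(1.542) = 0.938.

power ≈ 0.94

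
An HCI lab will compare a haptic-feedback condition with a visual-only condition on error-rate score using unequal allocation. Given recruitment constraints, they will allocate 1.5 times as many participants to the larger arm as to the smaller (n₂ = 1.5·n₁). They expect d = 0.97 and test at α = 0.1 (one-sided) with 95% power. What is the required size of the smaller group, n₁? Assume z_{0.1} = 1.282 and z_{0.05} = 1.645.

n₁ = 16

With allocation ratio k = n₂/n₁ = 1.5, Var(x̄₁−x̄₂) = σ²(1/n₁ + 1/(k·n₁)) = σ²·(k+1)/(k·n₁).
So n₁ = (1 + 1/k)·((z_{α} + z_β)/d)² = 1.667 × (2.927/0.97)².
n₁ = 1.667 × 9.11 = 15.2.
Round up: n₁ = 16, giving n₂ = 1.5 × 16 = 24.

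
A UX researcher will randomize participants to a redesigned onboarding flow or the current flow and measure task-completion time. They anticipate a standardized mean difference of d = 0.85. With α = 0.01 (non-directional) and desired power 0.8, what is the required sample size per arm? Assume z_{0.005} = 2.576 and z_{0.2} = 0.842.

n = 33 per group

For two independent groups with equal n: n = 2·((z_{α/2} + z_β) / d)².
z_{α/2} + z_β = 2.576 + 0.842 = 3.418.
n = 2 × (3.418 / 0.85)² = 2 × 4.021² = 2 × 16.17 = 32.3.
Round up to the next whole participant.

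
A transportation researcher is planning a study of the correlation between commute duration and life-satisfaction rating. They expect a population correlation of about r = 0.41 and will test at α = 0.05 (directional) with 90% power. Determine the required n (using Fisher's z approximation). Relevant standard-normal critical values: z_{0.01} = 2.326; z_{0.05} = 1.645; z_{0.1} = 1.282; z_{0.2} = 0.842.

n = 49

Fisher's z: C = ½·ln((1+r)/(1−r)) = ½·ln(2.3898) = 0.4356.
n = ((z_{α} + z_β)/C)² + 3.
(1.645 + 1.282) / 0.4356 = 2.927 / 0.4356 = 6.719.
n = 6.719² + 3 = 45.15 + 3 = 48.2.
Round up.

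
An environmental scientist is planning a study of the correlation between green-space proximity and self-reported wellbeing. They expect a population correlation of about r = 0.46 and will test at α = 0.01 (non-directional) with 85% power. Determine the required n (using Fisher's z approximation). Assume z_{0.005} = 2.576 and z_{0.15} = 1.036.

Fisher's z: C = ½·ln((1+r)/(1−r)) = ½·ln(2.7037) = 0.4973.
n = ((z_{α/2} + z_β)/C)² + 3.
(2.576 + 1.036) / 0.4973 = 3.612 / 0.4973 = 7.263.
n = 7.263² + 3 = 52.75 + 3 = 55.8.
Round up.

n = 56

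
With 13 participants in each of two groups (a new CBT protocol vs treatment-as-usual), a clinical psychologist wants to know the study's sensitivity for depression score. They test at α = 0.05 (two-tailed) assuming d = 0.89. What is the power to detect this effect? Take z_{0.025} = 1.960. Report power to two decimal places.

For two equal groups, power = Φ(d·√(n/2) − z_{α/2}).
d·√(n/2) = 0.89 × √(13/2) = 0.89 × 2.550 = 2.269.
z_β = 2.269 − 1.960 = 0.309.
Power = Φ(0.309) = 0.621.

power ≈ 0.62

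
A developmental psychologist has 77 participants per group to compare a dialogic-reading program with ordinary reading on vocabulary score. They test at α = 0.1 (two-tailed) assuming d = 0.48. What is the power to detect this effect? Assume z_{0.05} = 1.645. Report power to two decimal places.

For two equal groups, power = Φ(d·√(n/2) − z_{α/2}).
d·√(n/2) = 0.48 × √(77/2) = 0.48 × 6.205 = 2.978.
z_β = 2.978 − 1.645 = 1.333.
Power = Φ(1.333) = 0.909.

power ≈ 0.91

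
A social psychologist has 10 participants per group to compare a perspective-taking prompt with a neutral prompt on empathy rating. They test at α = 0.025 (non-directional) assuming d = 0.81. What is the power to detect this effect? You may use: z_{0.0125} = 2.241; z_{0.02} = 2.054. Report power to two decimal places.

For two equal groups, power = Φ(d·√(n/2) − z_{α/2}).
d·√(n/2) = 0.81 × √(10/2) = 0.81 × 2.236 = 1.811.
z_β = 1.811 − 2.241 = -0.430.
Power = Φ(-0.430) = 0.334.

power ≈ 0.33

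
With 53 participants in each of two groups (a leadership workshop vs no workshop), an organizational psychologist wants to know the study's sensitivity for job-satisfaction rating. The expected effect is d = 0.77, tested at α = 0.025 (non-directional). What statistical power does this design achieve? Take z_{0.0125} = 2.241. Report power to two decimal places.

power ≈ 0.96

For two equal groups, power = Φ(d·√(n/2) − z_{α/2}).
d·√(n/2) = 0.77 × √(53/2) = 0.77 × 5.148 = 3.964.
z_β = 3.964 − 2.241 = 1.723.
Power = Φ(1.723) = 0.958.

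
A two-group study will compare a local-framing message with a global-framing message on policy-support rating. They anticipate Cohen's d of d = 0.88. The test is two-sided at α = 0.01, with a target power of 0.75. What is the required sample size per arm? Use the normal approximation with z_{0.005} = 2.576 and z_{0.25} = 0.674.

n = 28 per group

For two independent groups with equal n: n = 2·((z_{α/2} + z_β) / d)².
z_{α/2} + z_β = 2.576 + 0.674 = 3.250.
n = 2 × (3.250 / 0.88)² = 2 × 3.693² = 2 × 13.64 = 27.3.
Round up to the next whole participant.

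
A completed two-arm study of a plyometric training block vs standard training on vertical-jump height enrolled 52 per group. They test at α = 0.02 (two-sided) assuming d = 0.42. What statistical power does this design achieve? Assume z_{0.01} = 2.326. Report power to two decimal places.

power ≈ 0.43

For two equal groups, power = Φ(d·√(n/2) − z_{α/2}).
d·√(n/2) = 0.42 × √(52/2) = 0.42 × 5.099 = 2.142.
z_β = 2.142 − 2.326 = -0.184.
Power = Φ(-0.184) = 0.427.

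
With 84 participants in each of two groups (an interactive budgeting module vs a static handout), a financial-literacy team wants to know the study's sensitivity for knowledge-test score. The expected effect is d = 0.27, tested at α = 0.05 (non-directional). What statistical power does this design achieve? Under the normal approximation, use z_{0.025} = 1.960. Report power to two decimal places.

For two equal groups, power = Φ(d·√(n/2) − z_{α/2}).
d·√(n/2) = 0.27 × √(84/2) = 0.27 × 6.481 = 1.750.
z_β = 1.750 − 1.960 = -0.210.
Power = Φ(-0.210) = 0.417.

power ≈ 0.42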